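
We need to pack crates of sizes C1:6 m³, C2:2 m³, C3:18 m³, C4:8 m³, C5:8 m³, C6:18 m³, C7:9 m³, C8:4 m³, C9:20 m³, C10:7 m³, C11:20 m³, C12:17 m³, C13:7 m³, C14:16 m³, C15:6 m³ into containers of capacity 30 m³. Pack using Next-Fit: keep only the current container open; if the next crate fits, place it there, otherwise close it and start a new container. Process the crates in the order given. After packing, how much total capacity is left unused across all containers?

container 1: place C1 (6 m³), 24 m³ left
container 1: place C2 (2 m³), 22 m³ left
container 1: place C3 (18 m³), 4 m³ left
container 2: place C4 (8 m³), 22 m³ left
container 2: place C5 (8 m³), 14 m³ left
container 3: place C6 (18 m³), 12 m³ left
container 3: place C7 (9 m³), 3 m³ left
container 4: place C8 (4 m³), 26 m³ left
container 4: place C9 (20 m³), 6 m³ left
container 5: place C10 (7 m³), 23 m³ left
container 5: place C11 (20 m³), 3 m³ left
container 6: place C12 (17 m³), 13 m³ left
container 6: place C13 (7 m³), 6 m³ left
container 7: place C14 (16 m³), 14 m³ left
container 7: place C15 (6 m³), 8 m³ left
7 containers × 30 m³ = 210 m³; used 166 m³; unused 44 m³.

44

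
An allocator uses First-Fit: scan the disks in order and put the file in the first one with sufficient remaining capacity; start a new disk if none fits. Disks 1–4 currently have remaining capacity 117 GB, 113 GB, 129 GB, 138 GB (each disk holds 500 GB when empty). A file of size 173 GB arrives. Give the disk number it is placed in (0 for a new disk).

No disk has ≥ 173 GB free, so a new disk is opened.

0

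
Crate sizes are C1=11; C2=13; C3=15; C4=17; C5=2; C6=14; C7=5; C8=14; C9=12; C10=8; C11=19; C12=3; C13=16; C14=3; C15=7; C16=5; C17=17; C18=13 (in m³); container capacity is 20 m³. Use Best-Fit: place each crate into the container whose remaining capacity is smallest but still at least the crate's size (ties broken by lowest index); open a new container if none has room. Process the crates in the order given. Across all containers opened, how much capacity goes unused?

26

C1 (11 m³) → container 1 (remaining 9 m³)
C2 (13 m³) → container 2 (remaining 7 m³)
C3 (15 m³) → container 3 (remaining 5 m³)
C4 (17 m³) → container 4 (remaining 3 m³)
C5 (2 m³) → container 4 (remaining 1 m³)
C6 (14 m³) → container 5 (remaining 6 m³)
C7 (5 m³) → container 3 (remaining 0 m³)
C8 (14 m³) → container 6 (remaining 6 m³)
C9 (12 m³) → container 7 (remaining 8 m³)
C10 (8 m³) → container 7 (remaining 0 m³)
C11 (19 m³) → container 8 (remaining 1 m³)
C12 (3 m³) → container 5 (remaining 3 m³)
C13 (16 m³) → container 9 (remaining 4 m³)
C14 (3 m³) → container 5 (remaining 0 m³)
C15 (7 m³) → container 2 (remaining 0 m³)
C16 (5 m³) → container 6 (remaining 1 m³)
C17 (17 m³) → container 10 (remaining 3 m³)
C18 (13 m³) → container 11 (remaining 7 m³)
11 containers × 20 m³ = 220 m³; used 194 m³; unused 26 m³.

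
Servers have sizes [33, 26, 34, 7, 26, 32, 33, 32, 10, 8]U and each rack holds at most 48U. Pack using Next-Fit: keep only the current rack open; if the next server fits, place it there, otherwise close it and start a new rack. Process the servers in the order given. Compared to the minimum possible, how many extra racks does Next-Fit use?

1

Next-Fit: [33] [26] [34,7] [26] [32] [33] [32,10] [8] → 8 racks.
7 servers exceed 24U (half the capacity), and no two of those can share a rack, so at least 7 racks are needed.
An optimal packing achieves that bound: [34,10] [33,8,7] [33] [32] [32] [26] [26] → 7 racks.
Excess: 8 − 7 = 1.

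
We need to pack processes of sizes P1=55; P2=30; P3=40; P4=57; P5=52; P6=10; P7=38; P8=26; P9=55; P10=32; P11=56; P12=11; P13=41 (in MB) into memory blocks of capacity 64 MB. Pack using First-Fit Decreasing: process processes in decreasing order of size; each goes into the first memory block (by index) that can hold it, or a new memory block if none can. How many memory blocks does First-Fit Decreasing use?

Sorted descending: 57, 56, 55, 55, 52, 41, 40, 38, 32, 30, 26, 11, 10.
memory block 1: place 57 MB, 7 MB left
memory block 2: place 56 MB, 8 MB left
memory block 3: place 55 MB, 9 MB left
memory block 4: place 55 MB, 9 MB left
memory block 5: place 52 MB, 12 MB left
memory block 6: place 41 MB, 23 MB left
memory block 7: place 40 MB, 24 MB left
memory block 8: place 38 MB, 26 MB left
memory block 9: place 32 MB, 32 MB left
memory block 9: place 30 MB, 2 MB left
memory block 8: place 26 MB, 0 MB left
memory block 5: place 11 MB, 1 MB left
memory block 6: place 10 MB, 13 MB left

9 memory blocks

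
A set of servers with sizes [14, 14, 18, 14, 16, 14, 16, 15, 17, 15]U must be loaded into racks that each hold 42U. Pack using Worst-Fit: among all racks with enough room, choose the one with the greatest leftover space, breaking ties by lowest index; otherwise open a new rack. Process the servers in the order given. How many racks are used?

5 racks

rack 1: place 14U, 28U left
rack 1: place 14U, 14U left
rack 2: place 18U, 24U left
rack 2: place 14U, 10U left
rack 3: place 16U, 26U left
rack 3: place 14U, 12U left
rack 4: place 16U, 26U left
rack 4: place 15U, 11U left
rack 5: place 17U, 25U left
rack 5: place 15U, 10U left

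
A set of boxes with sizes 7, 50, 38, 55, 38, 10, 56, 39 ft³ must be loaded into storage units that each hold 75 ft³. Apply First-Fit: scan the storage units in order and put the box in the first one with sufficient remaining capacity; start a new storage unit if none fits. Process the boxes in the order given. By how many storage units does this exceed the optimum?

First-Fit: [7,50,10] [38] [55] [38] [56] [39] → 6 storage units.
6 boxes exceed 37.5 ft³ (half the capacity), and no two of those can share a storage unit, so at least 6 storage units are needed.
So 6 is already optimal.

0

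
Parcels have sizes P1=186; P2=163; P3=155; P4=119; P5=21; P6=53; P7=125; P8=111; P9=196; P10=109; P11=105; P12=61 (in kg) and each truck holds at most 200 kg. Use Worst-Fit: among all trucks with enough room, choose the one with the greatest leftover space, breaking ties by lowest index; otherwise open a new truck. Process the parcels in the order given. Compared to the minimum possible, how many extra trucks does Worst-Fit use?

Worst-Fit: [186] [163] [155] [119,21,53] [125] [111] [196] [109] [105,61] → 9 trucks.
9 parcels exceed 100 kg (half the capacity), and no two of those can share a truck, so at least 9 trucks are needed.
So 9 is already optimal.

0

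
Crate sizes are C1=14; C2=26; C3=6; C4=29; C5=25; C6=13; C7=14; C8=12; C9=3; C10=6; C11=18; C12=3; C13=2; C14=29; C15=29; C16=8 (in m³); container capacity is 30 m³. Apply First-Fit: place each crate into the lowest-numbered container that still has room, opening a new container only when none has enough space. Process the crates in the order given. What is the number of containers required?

Put C1 (14 m³) in container 1; 16 m³ remain.
Put C2 (26 m³) in container 2; 4 m³ remain.
Put C3 (6 m³) in container 1; 10 m³ remain.
Put C4 (29 m³) in container 3; 1 m³ remain.
Put C5 (25 m³) in container 4; 5 m³ remain.
Put C6 (13 m³) in container 5; 17 m³ remain.
Put C7 (14 m³) in container 5; 3 m³ remain.
Put C8 (12 m³) in container 6; 18 m³ remain.
Put C9 (3 m³) in container 1; 7 m³ remain.
Put C10 (6 m³) in container 1; 1 m³ remain.
Put C11 (18 m³) in container 6; 0 m³ remain.
Put C12 (3 m³) in container 2; 1 m³ remain.
Put C13 (2 m³) in container 4; 3 m³ remain.
Put C14 (29 m³) in container 7; 1 m³ remain.
Put C15 (29 m³) in container 8; 1 m³ remain.
Put C16 (8 m³) in container 9; 22 m³ remain.

9 containers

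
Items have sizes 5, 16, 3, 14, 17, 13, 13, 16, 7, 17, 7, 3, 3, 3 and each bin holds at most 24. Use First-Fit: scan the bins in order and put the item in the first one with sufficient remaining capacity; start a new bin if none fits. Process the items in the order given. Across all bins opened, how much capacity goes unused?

5 → bin 1 (remaining 19)
16 → bin 1 (remaining 3)
3 → bin 1 (remaining 0)
14 → bin 2 (remaining 10)
17 → bin 3 (remaining 7)
13 → bin 4 (remaining 11)
13 → bin 5 (remaining 11)
16 → bin 6 (remaining 8)
7 → bin 2 (remaining 3)
17 → bin 7 (remaining 7)
7 → bin 3 (remaining 0)
3 → bin 2 (remaining 0)
3 → bin 4 (remaining 8)
3 → bin 4 (remaining 5)
7 bins × 24 = 168; used 137; unused 31.

31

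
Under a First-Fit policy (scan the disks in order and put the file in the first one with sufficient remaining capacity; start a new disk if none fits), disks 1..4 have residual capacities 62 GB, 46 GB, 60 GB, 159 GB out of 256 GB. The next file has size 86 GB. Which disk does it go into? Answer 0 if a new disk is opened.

Disks with room: disk 4 (159 GB).
The first with room is disk 4.

4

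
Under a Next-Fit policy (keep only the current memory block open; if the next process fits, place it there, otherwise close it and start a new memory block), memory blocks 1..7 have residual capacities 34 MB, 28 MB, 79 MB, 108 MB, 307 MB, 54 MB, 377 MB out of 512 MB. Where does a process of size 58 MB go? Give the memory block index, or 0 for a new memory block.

7

Next-Fit only looks at memory block 7, which has 377 MB free.
58 MB fits there.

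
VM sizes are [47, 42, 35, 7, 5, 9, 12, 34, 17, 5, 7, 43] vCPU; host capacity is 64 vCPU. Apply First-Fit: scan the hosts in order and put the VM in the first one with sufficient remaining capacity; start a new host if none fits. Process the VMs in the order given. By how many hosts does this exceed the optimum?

First-Fit: [47,7,5,5] [42,9,12] [35,17,7] [34] [43] → 5 hosts.
Total size 263 vCPU; any packing needs at least ⌈263/64⌉ = 5 hosts.
So 5 is already optimal.

0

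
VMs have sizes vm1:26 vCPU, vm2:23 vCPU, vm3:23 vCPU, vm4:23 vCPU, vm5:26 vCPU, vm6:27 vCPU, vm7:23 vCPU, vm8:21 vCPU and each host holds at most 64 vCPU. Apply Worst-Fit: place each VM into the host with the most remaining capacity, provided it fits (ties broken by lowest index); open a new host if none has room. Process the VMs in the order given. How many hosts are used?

host 1: place vm1 (26 vCPU), 38 vCPU left
host 1: place vm2 (23 vCPU), 15 vCPU left
host 2: place vm3 (23 vCPU), 41 vCPU left
host 2: place vm4 (23 vCPU), 18 vCPU left
host 3: place vm5 (26 vCPU), 38 vCPU left
host 3: place vm6 (27 vCPU), 11 vCPU left
host 4: place vm7 (23 vCPU), 41 vCPU left
host 4: place vm8 (21 vCPU), 20 vCPU left

4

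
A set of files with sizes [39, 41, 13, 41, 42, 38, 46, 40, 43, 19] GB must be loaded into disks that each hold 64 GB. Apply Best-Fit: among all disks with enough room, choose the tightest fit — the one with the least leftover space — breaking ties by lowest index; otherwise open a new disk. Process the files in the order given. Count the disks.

39 GB → disk 1 (remaining 25 GB)
41 GB → disk 2 (remaining 23 GB)
13 GB → disk 2 (remaining 10 GB)
41 GB → disk 3 (remaining 23 GB)
42 GB → disk 4 (remaining 22 GB)
38 GB → disk 5 (remaining 26 GB)
46 GB → disk 6 (remaining 18 GB)
40 GB → disk 7 (remaining 24 GB)
43 GB → disk 8 (remaining 21 GB)
19 GB → disk 8 (remaining 2 GB)

8 disks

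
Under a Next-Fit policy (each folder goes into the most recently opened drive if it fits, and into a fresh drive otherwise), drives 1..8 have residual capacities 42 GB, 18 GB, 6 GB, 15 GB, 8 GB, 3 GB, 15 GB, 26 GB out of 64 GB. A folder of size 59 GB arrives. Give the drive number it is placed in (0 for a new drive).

0

Next-Fit only looks at drive 8, which has 26 GB free.
59 GB does not fit, so a new drive is opened.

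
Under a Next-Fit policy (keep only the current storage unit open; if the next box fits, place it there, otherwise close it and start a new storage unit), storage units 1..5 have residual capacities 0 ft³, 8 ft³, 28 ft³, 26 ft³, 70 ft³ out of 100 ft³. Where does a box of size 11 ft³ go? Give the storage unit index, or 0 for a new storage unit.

5

Next-Fit only looks at storage unit 5, which has 70 ft³ free.
11 ft³ fits there.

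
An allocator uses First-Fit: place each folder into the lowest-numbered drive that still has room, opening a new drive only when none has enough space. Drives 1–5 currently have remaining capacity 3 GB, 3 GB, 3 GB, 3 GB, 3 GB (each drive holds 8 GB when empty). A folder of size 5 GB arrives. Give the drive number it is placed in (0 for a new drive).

No drive has ≥ 5 GB free, so a new drive is opened.

0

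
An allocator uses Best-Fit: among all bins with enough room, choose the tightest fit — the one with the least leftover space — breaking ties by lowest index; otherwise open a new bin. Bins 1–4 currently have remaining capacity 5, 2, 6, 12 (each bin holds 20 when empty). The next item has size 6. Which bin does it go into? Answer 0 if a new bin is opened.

3

Bins with room: bin 3 (6), bin 4 (12).
Tightest fit is bin 3 with 6 free.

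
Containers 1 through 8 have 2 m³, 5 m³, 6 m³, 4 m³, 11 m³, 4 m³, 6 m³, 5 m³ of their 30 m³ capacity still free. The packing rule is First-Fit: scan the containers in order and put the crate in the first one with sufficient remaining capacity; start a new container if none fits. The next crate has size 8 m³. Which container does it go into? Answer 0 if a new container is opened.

5

Containers with room: container 5 (11 m³).
The first with room is container 5.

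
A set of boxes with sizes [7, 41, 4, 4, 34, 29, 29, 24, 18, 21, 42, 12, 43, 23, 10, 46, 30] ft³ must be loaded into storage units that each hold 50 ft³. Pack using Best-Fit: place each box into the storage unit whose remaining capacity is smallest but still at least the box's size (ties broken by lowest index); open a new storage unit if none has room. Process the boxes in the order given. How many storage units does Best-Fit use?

10

storage unit 1: place 7 ft³, 43 ft³ left
storage unit 1: place 41 ft³, 2 ft³ left
storage unit 2: place 4 ft³, 46 ft³ left
storage unit 2: place 4 ft³, 42 ft³ left
storage unit 2: place 34 ft³, 8 ft³ left
storage unit 3: place 29 ft³, 21 ft³ left
storage unit 4: place 29 ft³, 21 ft³ left
storage unit 5: place 24 ft³, 26 ft³ left
storage unit 3: place 18 ft³, 3 ft³ left
storage unit 4: place 21 ft³, 0 ft³ left
storage unit 6: place 42 ft³, 8 ft³ left
storage unit 5: place 12 ft³, 14 ft³ left
storage unit 7: place 43 ft³, 7 ft³ left
storage unit 8: place 23 ft³, 27 ft³ left
storage unit 5: place 10 ft³, 4 ft³ left
storage unit 9: place 46 ft³, 4 ft³ left
storage unit 10: place 30 ft³, 20 ft³ left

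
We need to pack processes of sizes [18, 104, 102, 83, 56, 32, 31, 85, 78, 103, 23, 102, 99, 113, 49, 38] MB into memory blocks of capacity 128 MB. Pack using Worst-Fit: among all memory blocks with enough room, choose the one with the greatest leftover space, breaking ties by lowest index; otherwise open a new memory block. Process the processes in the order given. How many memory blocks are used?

18 MB → memory block 1 (remaining 110 MB)
104 MB → memory block 1 (remaining 6 MB)
102 MB → memory block 2 (remaining 26 MB)
83 MB → memory block 3 (remaining 45 MB)
56 MB → memory block 4 (remaining 72 MB)
32 MB → memory block 4 (remaining 40 MB)
31 MB → memory block 3 (remaining 14 MB)
85 MB → memory block 5 (remaining 43 MB)
78 MB → memory block 6 (remaining 50 MB)
103 MB → memory block 7 (remaining 25 MB)
23 MB → memory block 6 (remaining 27 MB)
102 MB → memory block 8 (remaining 26 MB)
99 MB → memory block 9 (remaining 29 MB)
113 MB → memory block 10 (remaining 15 MB)
49 MB → memory block 11 (remaining 79 MB)
38 MB → memory block 11 (remaining 41 MB)

11 memory blocks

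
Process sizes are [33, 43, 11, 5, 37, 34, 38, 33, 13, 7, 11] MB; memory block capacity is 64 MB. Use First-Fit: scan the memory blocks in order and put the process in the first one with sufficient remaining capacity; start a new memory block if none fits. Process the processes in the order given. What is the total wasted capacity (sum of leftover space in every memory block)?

119

Put 33 MB in memory block 1; 31 MB remain.
Put 43 MB in memory block 2; 21 MB remain.
Put 11 MB in memory block 1; 20 MB remain.
Put 5 MB in memory block 1; 15 MB remain.
Put 37 MB in memory block 3; 27 MB remain.
Put 34 MB in memory block 4; 30 MB remain.
Put 38 MB in memory block 5; 26 MB remain.
Put 33 MB in memory block 6; 31 MB remain.
Put 13 MB in memory block 1; 2 MB remain.
Put 7 MB in memory block 2; 14 MB remain.
Put 11 MB in memory block 2; 3 MB remain.
6 memory blocks × 64 MB = 384 MB; used 265 MB; unused 119 MB.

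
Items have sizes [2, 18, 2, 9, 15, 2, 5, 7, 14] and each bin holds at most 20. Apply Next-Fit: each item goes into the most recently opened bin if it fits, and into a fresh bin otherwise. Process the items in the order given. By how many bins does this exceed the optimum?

Next-Fit: [2,18] [2,9] [15,2] [5,7] [14] → 5 bins.
Total size 74; any packing needs at least ⌈74/20⌉ = 4 bins.
An optimal packing achieves that bound: [18,2] [15,5] [14,2,2] [9,7] → 4 bins.
Excess: 5 − 4 = 1.

1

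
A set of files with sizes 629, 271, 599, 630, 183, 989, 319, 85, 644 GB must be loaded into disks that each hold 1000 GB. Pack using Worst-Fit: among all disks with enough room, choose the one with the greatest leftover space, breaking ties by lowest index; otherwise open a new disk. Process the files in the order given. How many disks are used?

disk 1: place 629 GB, 371 GB left
disk 1: place 271 GB, 100 GB left
disk 2: place 599 GB, 401 GB left
disk 3: place 630 GB, 370 GB left
disk 2: place 183 GB, 218 GB left
disk 4: place 989 GB, 11 GB left
disk 3: place 319 GB, 51 GB left
disk 2: place 85 GB, 133 GB left
disk 5: place 644 GB, 356 GB left

5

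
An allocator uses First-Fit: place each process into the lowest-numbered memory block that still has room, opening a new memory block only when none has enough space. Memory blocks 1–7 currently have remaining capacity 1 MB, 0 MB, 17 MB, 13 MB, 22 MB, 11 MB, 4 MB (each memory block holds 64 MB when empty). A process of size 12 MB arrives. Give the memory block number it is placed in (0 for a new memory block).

Memory blocks with room: memory block 3 (17 MB), memory block 4 (13 MB), memory block 5 (22 MB).
The first with room is memory block 3.

3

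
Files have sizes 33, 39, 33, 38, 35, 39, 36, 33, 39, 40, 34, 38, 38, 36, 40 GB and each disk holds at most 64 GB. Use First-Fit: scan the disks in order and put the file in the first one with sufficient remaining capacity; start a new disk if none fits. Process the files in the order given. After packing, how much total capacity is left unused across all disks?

409

33 GB → disk 1 (remaining 31 GB)
39 GB → disk 2 (remaining 25 GB)
33 GB → disk 3 (remaining 31 GB)
38 GB → disk 4 (remaining 26 GB)
35 GB → disk 5 (remaining 29 GB)
39 GB → disk 6 (remaining 25 GB)
36 GB → disk 7 (remaining 28 GB)
33 GB → disk 8 (remaining 31 GB)
39 GB → disk 9 (remaining 25 GB)
40 GB → disk 10 (remaining 24 GB)
34 GB → disk 11 (remaining 30 GB)
38 GB → disk 12 (remaining 26 GB)
38 GB → disk 13 (remaining 26 GB)
36 GB → disk 14 (remaining 28 GB)
40 GB → disk 15 (remaining 24 GB)
15 disks × 64 GB = 960 GB; used 551 GB; unused 409 GB.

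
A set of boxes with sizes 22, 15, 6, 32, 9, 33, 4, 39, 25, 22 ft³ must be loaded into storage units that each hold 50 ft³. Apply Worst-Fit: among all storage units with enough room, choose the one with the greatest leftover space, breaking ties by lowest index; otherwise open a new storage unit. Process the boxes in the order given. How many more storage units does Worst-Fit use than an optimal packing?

Worst-Fit: [22,15,6] [32,9] [33,4] [39] [25,22] → 5 storage units.
Total size 207 ft³; any packing needs at least ⌈207/50⌉ = 5 storage units.
So 5 is already optimal.

0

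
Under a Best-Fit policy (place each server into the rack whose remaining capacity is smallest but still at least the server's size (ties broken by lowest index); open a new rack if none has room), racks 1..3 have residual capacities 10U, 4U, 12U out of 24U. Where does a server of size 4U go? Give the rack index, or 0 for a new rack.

Racks with room: rack 1 (10U), rack 2 (4U), rack 3 (12U).
Tightest fit is rack 2 with 4U free.

2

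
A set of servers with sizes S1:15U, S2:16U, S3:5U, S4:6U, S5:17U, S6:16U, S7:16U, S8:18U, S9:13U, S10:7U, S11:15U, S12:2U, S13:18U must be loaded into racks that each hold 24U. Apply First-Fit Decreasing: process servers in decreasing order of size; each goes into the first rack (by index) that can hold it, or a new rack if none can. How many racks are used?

Sorted descending: 18, 18, 17, 16, 16, 16, 15, 15, 13, 7, 6, 5, 2.
18U → rack 1 (remaining 6U)
18U → rack 2 (remaining 6U)
17U → rack 3 (remaining 7U)
16U → rack 4 (remaining 8U)
16U → rack 5 (remaining 8U)
16U → rack 6 (remaining 8U)
15U → rack 7 (remaining 9U)
15U → rack 8 (remaining 9U)
13U → rack 9 (remaining 11U)
7U → rack 3 (remaining 0U)
6U → rack 1 (remaining 0U)
5U → rack 2 (remaining 1U)
2U → rack 4 (remaining 6U)
Final racks: [18,6] [18,5] [17,7] [16,2] [16] [16] [15] [15] [13].

9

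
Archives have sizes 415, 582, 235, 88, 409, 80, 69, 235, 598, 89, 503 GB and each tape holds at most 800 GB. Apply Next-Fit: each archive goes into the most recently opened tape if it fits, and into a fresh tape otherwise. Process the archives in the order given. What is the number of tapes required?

6

tape 1: place 415 GB, 385 GB left
tape 2: place 582 GB, 218 GB left
tape 3: place 235 GB, 565 GB left
tape 3: place 88 GB, 477 GB left
tape 3: place 409 GB, 68 GB left
tape 4: place 80 GB, 720 GB left
tape 4: place 69 GB, 651 GB left
tape 4: place 235 GB, 416 GB left
tape 5: place 598 GB, 202 GB left
tape 5: place 89 GB, 113 GB left
tape 6: place 503 GB, 297 GB left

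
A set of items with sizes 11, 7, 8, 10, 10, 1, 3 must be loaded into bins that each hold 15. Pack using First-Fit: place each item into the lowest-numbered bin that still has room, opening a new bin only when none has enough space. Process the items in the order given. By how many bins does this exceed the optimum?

First-Fit: [11,1,3] [7,8] [10] [10] → 4 bins.
Total size 50; any packing needs at least ⌈50/15⌉ = 4 bins.
So 4 is already optimal.

0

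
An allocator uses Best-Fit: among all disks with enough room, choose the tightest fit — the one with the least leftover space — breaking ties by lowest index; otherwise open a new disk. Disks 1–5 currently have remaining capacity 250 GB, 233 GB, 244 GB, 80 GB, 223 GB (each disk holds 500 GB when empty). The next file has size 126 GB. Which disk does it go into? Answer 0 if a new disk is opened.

Disks with room: disk 1 (250 GB), disk 2 (233 GB), disk 3 (244 GB), disk 5 (223 GB).
Tightest fit is disk 5 with 223 GB free.

5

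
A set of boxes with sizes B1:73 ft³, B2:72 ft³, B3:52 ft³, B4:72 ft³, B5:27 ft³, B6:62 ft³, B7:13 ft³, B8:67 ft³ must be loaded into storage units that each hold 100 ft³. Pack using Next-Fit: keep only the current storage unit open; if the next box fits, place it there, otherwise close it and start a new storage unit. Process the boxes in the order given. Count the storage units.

Put B1 (73 ft³) in storage unit 1; 27 ft³ remain.
Put B2 (72 ft³) in storage unit 2; 28 ft³ remain.
Put B3 (52 ft³) in storage unit 3; 48 ft³ remain.
Put B4 (72 ft³) in storage unit 4; 28 ft³ remain.
Put B5 (27 ft³) in storage unit 4; 1 ft³ remain.
Put B6 (62 ft³) in storage unit 5; 38 ft³ remain.
Put B7 (13 ft³) in storage unit 5; 25 ft³ remain.
Put B8 (67 ft³) in storage unit 6; 33 ft³ remain.

6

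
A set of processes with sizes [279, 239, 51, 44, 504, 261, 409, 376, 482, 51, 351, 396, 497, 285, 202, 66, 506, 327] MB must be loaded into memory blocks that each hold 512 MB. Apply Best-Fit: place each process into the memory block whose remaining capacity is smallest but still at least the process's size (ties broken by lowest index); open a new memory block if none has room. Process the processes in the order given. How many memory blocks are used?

12 memory blocks

memory block 1: place 279 MB, 233 MB left
memory block 2: place 239 MB, 273 MB left
memory block 1: place 51 MB, 182 MB left
memory block 1: place 44 MB, 138 MB left
memory block 3: place 504 MB, 8 MB left
memory block 2: place 261 MB, 12 MB left
memory block 4: place 409 MB, 103 MB left
memory block 5: place 376 MB, 136 MB left
memory block 6: place 482 MB, 30 MB left
memory block 4: place 51 MB, 52 MB left
memory block 7: place 351 MB, 161 MB left
memory block 8: place 396 MB, 116 MB left
memory block 9: place 497 MB, 15 MB left
memory block 10: place 285 MB, 227 MB left
memory block 10: place 202 MB, 25 MB left
memory block 8: place 66 MB, 50 MB left
memory block 11: place 506 MB, 6 MB left
memory block 12: place 327 MB, 185 MB left
Final memory blocks: [279,51,44] [239,261] [504] [409,51] [376] [482] [351] [396,66] [497] [285,202] [506] [327].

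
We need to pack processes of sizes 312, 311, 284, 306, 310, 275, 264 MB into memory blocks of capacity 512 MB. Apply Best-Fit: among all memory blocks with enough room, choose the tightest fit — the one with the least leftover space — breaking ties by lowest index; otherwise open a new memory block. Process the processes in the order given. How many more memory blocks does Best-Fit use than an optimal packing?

0

Best-Fit: [312] [311] [284] [306] [310] [275] [264] → 7 memory blocks.
7 processes exceed 256 MB (half the capacity), and no two of those can share a memory block, so at least 7 memory blocks are needed.
So 7 is already optimal.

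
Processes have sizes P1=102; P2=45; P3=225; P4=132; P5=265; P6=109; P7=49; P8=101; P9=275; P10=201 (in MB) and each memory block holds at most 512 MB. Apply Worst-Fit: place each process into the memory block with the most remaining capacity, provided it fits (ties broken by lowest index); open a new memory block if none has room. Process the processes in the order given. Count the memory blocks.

Put P1 (102 MB) in memory block 1; 410 MB remain.
Put P2 (45 MB) in memory block 1; 365 MB remain.
Put P3 (225 MB) in memory block 1; 140 MB remain.
Put P4 (132 MB) in memory block 1; 8 MB remain.
Put P5 (265 MB) in memory block 2; 247 MB remain.
Put P6 (109 MB) in memory block 2; 138 MB remain.
Put P7 (49 MB) in memory block 2; 89 MB remain.
Put P8 (101 MB) in memory block 3; 411 MB remain.
Put P9 (275 MB) in memory block 3; 136 MB remain.
Put P10 (201 MB) in memory block 4; 311 MB remain.
Final memory blocks: [102,45,225,132] [265,109,49] [101,275] [201].

4 memory blocks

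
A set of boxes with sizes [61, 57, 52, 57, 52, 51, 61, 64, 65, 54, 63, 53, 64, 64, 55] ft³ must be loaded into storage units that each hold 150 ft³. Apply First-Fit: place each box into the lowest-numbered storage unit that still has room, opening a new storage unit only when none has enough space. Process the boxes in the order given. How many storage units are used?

Put 61 ft³ in storage unit 1; 89 ft³ remain.
Put 57 ft³ in storage unit 1; 32 ft³ remain.
Put 52 ft³ in storage unit 2; 98 ft³ remain.
Put 57 ft³ in storage unit 2; 41 ft³ remain.
Put 52 ft³ in storage unit 3; 98 ft³ remain.
Put 51 ft³ in storage unit 3; 47 ft³ remain.
Put 61 ft³ in storage unit 4; 89 ft³ remain.
Put 64 ft³ in storage unit 4; 25 ft³ remain.
Put 65 ft³ in storage unit 5; 85 ft³ remain.
Put 54 ft³ in storage unit 5; 31 ft³ remain.
Put 63 ft³ in storage unit 6; 87 ft³ remain.
Put 53 ft³ in storage unit 6; 34 ft³ remain.
Put 64 ft³ in storage unit 7; 86 ft³ remain.
Put 64 ft³ in storage unit 7; 22 ft³ remain.
Put 55 ft³ in storage unit 8; 95 ft³ remain.
Final storage units: [61,57] [52,57] [52,51] [61,64] [65,54] [63,53] [64,64] [55].

8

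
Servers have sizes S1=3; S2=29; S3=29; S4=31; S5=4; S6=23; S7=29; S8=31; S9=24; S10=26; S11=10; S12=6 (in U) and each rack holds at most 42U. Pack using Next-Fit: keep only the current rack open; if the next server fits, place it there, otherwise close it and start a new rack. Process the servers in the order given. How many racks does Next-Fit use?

8

Put S1 (3U) in rack 1; 39U remain.
Put S2 (29U) in rack 1; 10U remain.
Put S3 (29U) in rack 2; 13U remain.
Put S4 (31U) in rack 3; 11U remain.
Put S5 (4U) in rack 3; 7U remain.
Put S6 (23U) in rack 4; 19U remain.
Put S7 (29U) in rack 5; 13U remain.
Put S8 (31U) in rack 6; 11U remain.
Put S9 (24U) in rack 7; 18U remain.
Put S10 (26U) in rack 8; 16U remain.
Put S11 (10U) in rack 8; 6U remain.
Put S12 (6U) in rack 8; 0U remain.
Final racks: [3,29] [29] [31,4] [23] [29] [31] [24] [26,10,6].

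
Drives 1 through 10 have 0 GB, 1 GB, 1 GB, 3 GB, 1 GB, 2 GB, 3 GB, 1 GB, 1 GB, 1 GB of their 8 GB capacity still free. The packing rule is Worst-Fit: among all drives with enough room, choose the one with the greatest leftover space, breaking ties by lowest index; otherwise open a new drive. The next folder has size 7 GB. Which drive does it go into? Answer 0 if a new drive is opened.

0

No drive has ≥ 7 GB free, so a new drive is opened.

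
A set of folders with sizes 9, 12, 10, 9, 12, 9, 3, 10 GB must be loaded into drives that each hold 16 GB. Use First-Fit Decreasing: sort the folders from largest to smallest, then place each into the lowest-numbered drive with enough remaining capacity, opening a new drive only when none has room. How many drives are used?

Sorted descending: 12, 12, 10, 10, 9, 9, 9, 3.
drive 1: place 12 GB, 4 GB left
drive 2: place 12 GB, 4 GB left
drive 3: place 10 GB, 6 GB left
drive 4: place 10 GB, 6 GB left
drive 5: place 9 GB, 7 GB left
drive 6: place 9 GB, 7 GB left
drive 7: place 9 GB, 7 GB left
drive 1: place 3 GB, 1 GB left

7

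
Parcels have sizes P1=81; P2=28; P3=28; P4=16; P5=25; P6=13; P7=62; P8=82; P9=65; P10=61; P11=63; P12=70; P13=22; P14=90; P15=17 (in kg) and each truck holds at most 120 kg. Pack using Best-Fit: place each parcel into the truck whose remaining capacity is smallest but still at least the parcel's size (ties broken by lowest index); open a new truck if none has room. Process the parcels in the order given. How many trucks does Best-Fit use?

9

P1 (81 kg) → truck 1 (remaining 39 kg)
P2 (28 kg) → truck 1 (remaining 11 kg)
P3 (28 kg) → truck 2 (remaining 92 kg)
P4 (16 kg) → truck 2 (remaining 76 kg)
P5 (25 kg) → truck 2 (remaining 51 kg)
P6 (13 kg) → truck 2 (remaining 38 kg)
P7 (62 kg) → truck 3 (remaining 58 kg)
P8 (82 kg) → truck 4 (remaining 38 kg)
P9 (65 kg) → truck 5 (remaining 55 kg)
P10 (61 kg) → truck 6 (remaining 59 kg)
P11 (63 kg) → truck 7 (remaining 57 kg)
P12 (70 kg) → truck 8 (remaining 50 kg)
P13 (22 kg) → truck 2 (remaining 16 kg)
P14 (90 kg) → truck 9 (remaining 30 kg)
P15 (17 kg) → truck 9 (remaining 13 kg)
Final trucks: [81,28] [28,16,25,13,22] [62] [82] [65] [61] [63] [70] [90,17].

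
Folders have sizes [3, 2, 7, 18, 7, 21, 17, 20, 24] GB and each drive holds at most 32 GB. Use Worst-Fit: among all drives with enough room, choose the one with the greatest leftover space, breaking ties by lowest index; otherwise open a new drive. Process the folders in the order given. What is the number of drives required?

5 drives

3 GB → drive 1 (remaining 29 GB)
2 GB → drive 1 (remaining 27 GB)
7 GB → drive 1 (remaining 20 GB)
18 GB → drive 1 (remaining 2 GB)
7 GB → drive 2 (remaining 25 GB)
21 GB → drive 2 (remaining 4 GB)
17 GB → drive 3 (remaining 15 GB)
20 GB → drive 4 (remaining 12 GB)
24 GB → drive 5 (remaining 8 GB)
Final drives: [3,2,7,18] [7,21] [17] [20] [24].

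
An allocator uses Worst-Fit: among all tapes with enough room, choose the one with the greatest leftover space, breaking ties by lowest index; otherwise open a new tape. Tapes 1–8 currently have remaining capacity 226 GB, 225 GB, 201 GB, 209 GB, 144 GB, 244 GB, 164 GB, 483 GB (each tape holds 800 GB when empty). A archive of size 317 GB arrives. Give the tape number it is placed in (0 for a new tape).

8

Tapes with room: tape 8 (483 GB).
Most room is tape 8 with 483 GB free.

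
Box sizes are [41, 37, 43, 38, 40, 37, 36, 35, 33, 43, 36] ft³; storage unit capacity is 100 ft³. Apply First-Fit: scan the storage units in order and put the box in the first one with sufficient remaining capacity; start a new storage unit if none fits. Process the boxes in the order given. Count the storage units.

Put 41 ft³ in storage unit 1; 59 ft³ remain.
Put 37 ft³ in storage unit 1; 22 ft³ remain.
Put 43 ft³ in storage unit 2; 57 ft³ remain.
Put 38 ft³ in storage unit 2; 19 ft³ remain.
Put 40 ft³ in storage unit 3; 60 ft³ remain.
Put 37 ft³ in storage unit 3; 23 ft³ remain.
Put 36 ft³ in storage unit 4; 64 ft³ remain.
Put 35 ft³ in storage unit 4; 29 ft³ remain.
Put 33 ft³ in storage unit 5; 67 ft³ remain.
Put 43 ft³ in storage unit 5; 24 ft³ remain.
Put 36 ft³ in storage unit 6; 64 ft³ remain.
Final storage units: [41,37] [43,38] [40,37] [36,35] [33,43] [36].

6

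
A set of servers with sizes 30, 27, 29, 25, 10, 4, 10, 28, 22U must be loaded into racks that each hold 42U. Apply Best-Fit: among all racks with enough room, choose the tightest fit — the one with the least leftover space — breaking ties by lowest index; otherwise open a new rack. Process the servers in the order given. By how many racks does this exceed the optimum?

Best-Fit: [30,10] [27,10] [29,4] [25] [28] [22] → 6 racks.
6 servers exceed 21U (half the capacity), and no two of those can share a rack, so at least 6 racks are needed.
So 6 is already optimal.

0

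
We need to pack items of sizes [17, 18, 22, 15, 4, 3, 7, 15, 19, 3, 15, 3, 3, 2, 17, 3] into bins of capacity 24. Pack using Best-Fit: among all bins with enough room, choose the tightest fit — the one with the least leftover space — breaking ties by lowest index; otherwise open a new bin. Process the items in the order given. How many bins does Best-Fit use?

8 bins

bin 1: place 17, 7 left
bin 2: place 18, 6 left
bin 3: place 22, 2 left
bin 4: place 15, 9 left
bin 2: place 4, 2 left
bin 1: place 3, 4 left
bin 4: place 7, 2 left
bin 5: place 15, 9 left
bin 6: place 19, 5 left
bin 1: place 3, 1 left
bin 7: place 15, 9 left
bin 6: place 3, 2 left
bin 5: place 3, 6 left
bin 2: place 2, 0 left
bin 8: place 17, 7 left
bin 5: place 3, 3 left
Final bins: [17,3,3] [18,4,2] [22] [15,7] [15,3,3] [19,3] [15] [17].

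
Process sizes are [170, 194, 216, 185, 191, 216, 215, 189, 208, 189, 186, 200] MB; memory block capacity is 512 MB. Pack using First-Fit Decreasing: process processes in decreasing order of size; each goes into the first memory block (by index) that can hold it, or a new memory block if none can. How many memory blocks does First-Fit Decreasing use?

Sorted descending: 216, 216, 215, 208, 200, 194, 191, 189, 189, 186, 185, 170.
memory block 1: place 216 MB, 296 MB left
memory block 1: place 216 MB, 80 MB left
memory block 2: place 215 MB, 297 MB left
memory block 2: place 208 MB, 89 MB left
memory block 3: place 200 MB, 312 MB left
memory block 3: place 194 MB, 118 MB left
memory block 4: place 191 MB, 321 MB left
memory block 4: place 189 MB, 132 MB left
memory block 5: place 189 MB, 323 MB left
memory block 5: place 186 MB, 137 MB left
memory block 6: place 185 MB, 327 MB left
memory block 6: place 170 MB, 157 MB left

6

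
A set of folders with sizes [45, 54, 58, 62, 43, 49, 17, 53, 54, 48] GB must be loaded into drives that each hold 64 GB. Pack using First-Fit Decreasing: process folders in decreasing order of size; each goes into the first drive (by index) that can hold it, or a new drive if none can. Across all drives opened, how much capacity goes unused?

93

Sorted descending: 62, 58, 54, 54, 53, 49, 48, 45, 43, 17.
62 GB → drive 1 (remaining 2 GB)
58 GB → drive 2 (remaining 6 GB)
54 GB → drive 3 (remaining 10 GB)
54 GB → drive 4 (remaining 10 GB)
53 GB → drive 5 (remaining 11 GB)
49 GB → drive 6 (remaining 15 GB)
48 GB → drive 7 (remaining 16 GB)
45 GB → drive 8 (remaining 19 GB)
43 GB → drive 9 (remaining 21 GB)
17 GB → drive 8 (remaining 2 GB)
9 drives × 64 GB = 576 GB; used 483 GB; unused 93 GB.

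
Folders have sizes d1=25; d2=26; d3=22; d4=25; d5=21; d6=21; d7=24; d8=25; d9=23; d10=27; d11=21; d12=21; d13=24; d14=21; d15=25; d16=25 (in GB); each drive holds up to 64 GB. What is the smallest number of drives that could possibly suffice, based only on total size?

Total size = 25 + 26 + 22 + 25 + 21 + 21 + 24 + 25 + 23 + 27 + 21 + 21 + 24 + 21 + 25 + 25 = 376 GB.
⌈376 / 64⌉ = 6.

6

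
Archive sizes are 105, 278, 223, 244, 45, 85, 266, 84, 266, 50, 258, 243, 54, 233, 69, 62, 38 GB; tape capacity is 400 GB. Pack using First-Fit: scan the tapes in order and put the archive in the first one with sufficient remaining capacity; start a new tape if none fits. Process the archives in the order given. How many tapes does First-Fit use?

8 tapes

105 GB → tape 1 (remaining 295 GB)
278 GB → tape 1 (remaining 17 GB)
223 GB → tape 2 (remaining 177 GB)
244 GB → tape 3 (remaining 156 GB)
45 GB → tape 2 (remaining 132 GB)
85 GB → tape 2 (remaining 47 GB)
266 GB → tape 4 (remaining 134 GB)
84 GB → tape 3 (remaining 72 GB)
266 GB → tape 5 (remaining 134 GB)
50 GB → tape 3 (remaining 22 GB)
258 GB → tape 6 (remaining 142 GB)
243 GB → tape 7 (remaining 157 GB)
54 GB → tape 4 (remaining 80 GB)
233 GB → tape 8 (remaining 167 GB)
69 GB → tape 4 (remaining 11 GB)
62 GB → tape 5 (remaining 72 GB)
38 GB → tape 2 (remaining 9 GB)
Final tapes: [105,278] [223,45,85,38] [244,84,50] [266,54,69] [266,62] [258] [243] [233].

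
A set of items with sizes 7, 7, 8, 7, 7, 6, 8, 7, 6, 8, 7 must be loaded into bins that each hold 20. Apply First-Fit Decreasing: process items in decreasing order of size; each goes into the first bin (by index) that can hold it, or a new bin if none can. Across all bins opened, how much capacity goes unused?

Sorted descending: 8, 8, 8, 7, 7, 7, 7, 7, 7, 6, 6.
bin 1: place 8, 12 left
bin 1: place 8, 4 left
bin 2: place 8, 12 left
bin 2: place 7, 5 left
bin 3: place 7, 13 left
bin 3: place 7, 6 left
bin 4: place 7, 13 left
bin 4: place 7, 6 left
bin 5: place 7, 13 left
bin 3: place 6, 0 left
bin 4: place 6, 0 left
5 bins × 20 = 100; used 78; unused 22.

22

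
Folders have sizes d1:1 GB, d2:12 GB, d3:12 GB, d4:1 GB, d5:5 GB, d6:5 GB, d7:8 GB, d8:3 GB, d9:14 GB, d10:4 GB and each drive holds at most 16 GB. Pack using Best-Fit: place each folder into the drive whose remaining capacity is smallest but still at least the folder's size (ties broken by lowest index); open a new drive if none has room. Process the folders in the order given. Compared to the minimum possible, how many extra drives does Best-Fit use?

Best-Fit: [1,12,1] [12,3] [5,5,4] [8] [14] → 5 drives.
Total size 65 GB; any packing needs at least ⌈65/16⌉ = 5 drives.
So 5 is already optimal.

0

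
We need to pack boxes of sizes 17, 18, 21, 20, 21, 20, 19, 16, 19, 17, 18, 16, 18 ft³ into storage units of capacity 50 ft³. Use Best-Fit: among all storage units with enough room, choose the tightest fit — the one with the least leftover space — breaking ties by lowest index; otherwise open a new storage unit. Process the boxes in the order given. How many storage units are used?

7

storage unit 1: place 17 ft³, 33 ft³ left
storage unit 1: place 18 ft³, 15 ft³ left
storage unit 2: place 21 ft³, 29 ft³ left
storage unit 2: place 20 ft³, 9 ft³ left
storage unit 3: place 21 ft³, 29 ft³ left
storage unit 3: place 20 ft³, 9 ft³ left
storage unit 4: place 19 ft³, 31 ft³ left
storage unit 4: place 16 ft³, 15 ft³ left
storage unit 5: place 19 ft³, 31 ft³ left
storage unit 5: place 17 ft³, 14 ft³ left
storage unit 6: place 18 ft³, 32 ft³ left
storage unit 6: place 16 ft³, 16 ft³ left
storage unit 7: place 18 ft³, 32 ft³ left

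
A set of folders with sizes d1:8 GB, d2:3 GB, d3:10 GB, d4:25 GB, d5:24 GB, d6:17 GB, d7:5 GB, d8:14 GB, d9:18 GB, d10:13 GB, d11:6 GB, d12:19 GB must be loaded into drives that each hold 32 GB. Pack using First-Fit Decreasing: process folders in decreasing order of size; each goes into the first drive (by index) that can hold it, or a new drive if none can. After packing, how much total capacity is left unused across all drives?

Sorted descending: 25, 24, 19, 18, 17, 14, 13, 10, 8, 6, 5, 3.
drive 1: place 25 GB, 7 GB left
drive 2: place 24 GB, 8 GB left
drive 3: place 19 GB, 13 GB left
drive 4: place 18 GB, 14 GB left
drive 5: place 17 GB, 15 GB left
drive 4: place 14 GB, 0 GB left
drive 3: place 13 GB, 0 GB left
drive 5: place 10 GB, 5 GB left
drive 2: place 8 GB, 0 GB left
drive 1: place 6 GB, 1 GB left
drive 5: place 5 GB, 0 GB left
drive 6: place 3 GB, 29 GB left
6 drives × 32 GB = 192 GB; used 162 GB; unused 30 GB.

30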